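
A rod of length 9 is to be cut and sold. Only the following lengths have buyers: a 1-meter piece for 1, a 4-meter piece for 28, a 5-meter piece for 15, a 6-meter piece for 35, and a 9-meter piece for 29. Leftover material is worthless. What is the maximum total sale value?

Consider every possible first cut. best[k] is the best of p[i]+best[k−i] over all sellable i≤k.
best[1] = 1
best[2] = 2  (first piece 1, then best[1]=1)
best[3] = 3  (first piece 1, then best[2]=2)
best[4] = 28
best[5] = 29  (first piece 1, then best[4]=28)
best[6] = 35
best[7] = 36  (first piece 1, then best[6]=35)
best[8] = 56  (first piece 4, then best[4]=28)
best[9] = 57  (first piece 1, then best[8]=56)
One optimal cutting: 4 + 4 + 1 → 57.

57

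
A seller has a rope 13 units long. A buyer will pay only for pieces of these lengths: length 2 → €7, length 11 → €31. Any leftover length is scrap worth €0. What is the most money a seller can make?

Consider every possible first cut. r[k] is the best of p[i]+r[k−i] over all sellable i≤k.
r[1] = 0
r[2] = 7
r[3] = 7
r[4] = 14  (first piece 2, then r[2]=7)
r[5] = 14
r[6] = 21  (first piece 2, then r[4]=14)
r[7] = 21
r[8] = 28  (first piece 2, then r[6]=21)
r[9] = 28
r[10] = 35  (first piece 2, then r[8]=28)
r[11] = max(7+28, 31+0) = 35
r[12] = max(7+35, 31+0) = 42
r[13] = max(7+35, 31+7) = 42
One optimal cutting: pieces 2 + 2 + 2 + 2 + 2 + 2 with 1 unit of scrap → €42.

42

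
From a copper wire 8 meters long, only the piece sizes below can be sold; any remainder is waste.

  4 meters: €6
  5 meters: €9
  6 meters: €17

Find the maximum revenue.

17

Let f[k] be the best obtainable value from length k. For each k, try every first piece i and keep the best of price[i] + f[k−i].
f[1] = 0
f[2] = 0
f[3] = 0
f[4] = 6
f[5] = max(6+0, 9+0) = 9
f[6] = max(6+0, 9+0, 17+0) = 17
f[7] = max(6+0, 9+0, 17+0) = 17
f[8] = max(6+6, 9+0, 17+0) = 17
One optimal cutting: pieces 6 with 2 meters of scrap → €17.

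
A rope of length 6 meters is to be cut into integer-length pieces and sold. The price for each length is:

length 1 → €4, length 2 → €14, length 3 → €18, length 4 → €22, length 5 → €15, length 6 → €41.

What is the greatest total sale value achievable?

Consider every possible first cut. R[k] is the best of p[i]+R[k−i] over all sellable i≤k.
R[1] = 4
R[2] = max(4+4, 14+0) = 14
R[3] = max(4+14, 14+4, 18+0) = 18
R[4] = max(4+18, 14+14, 18+4, 22+0) = 28
R[5] = max(4+28, 14+18, 18+14, 22+4, 15+0) = 32
R[6] = max(4+32, 14+28, 18+18, 22+14, 15+4, 41+0) = 42
One optimal cutting: 2 + 2 + 2 → €14 + €14 + €14 = €42.

42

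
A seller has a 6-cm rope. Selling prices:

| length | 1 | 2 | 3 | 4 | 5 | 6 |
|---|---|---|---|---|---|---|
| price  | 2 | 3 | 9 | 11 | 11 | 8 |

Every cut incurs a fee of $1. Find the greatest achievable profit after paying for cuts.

Build v[k] bottom-up: v[k] = max over allowed piece i of (p[i] + v[k−i]) − 1 per cut.
v[1] = 2
v[2] = max(2+2-1, 3+0) = 3
v[3] = max(2+3-1, 3+2-1, 9+0) = 9
v[4] = max(2+9-1, 3+3-1, 9+2-1, 11+0) = 11
v[5] = max(2+11-1, 3+9-1, 9+3-1, 11+2-1, 11+0) = 12
v[6] = max(2+12-1, 3+11-1, 9+9-1, 11+3-1, 11+2-1, 8+0) = 17
One optimal plan: pieces 3 + 3 (1 cut) → $18 − $1 = $17.

17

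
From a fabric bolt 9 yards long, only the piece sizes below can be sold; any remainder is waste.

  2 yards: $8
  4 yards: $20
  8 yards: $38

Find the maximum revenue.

Let best[k] be the best obtainable value from length k. For each k, try every first piece i and keep the best of price[i] + best[k−i].
best[1] = 0
best[2] = 8
best[3] = 8
best[4] = max(8+8, 20+0) = 20
best[5] = max(8+8, 20+0) = 20
best[6] = max(8+20, 20+8) = 28
best[7] = max(8+20, 20+8) = 28
best[8] = max(8+28, 20+20, 38+0) = 40
best[9] = max(8+28, 20+20, 38+0) = 40
One optimal cutting: pieces 4 + 4 with 1 yard of scrap → $40.

40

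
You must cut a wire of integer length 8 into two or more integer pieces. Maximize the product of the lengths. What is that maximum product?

18

Define P[k] = max over 1≤i<k of i · max(k−i, P[k−i]); the inner max lets the remainder stay uncut if that's better.
P[2] = 1·max(1,0) = 1·1 = 1
P[3] = 1·max(2,1) = 1·2 = 2
P[4] = 2·max(2,1) = 2·2 = 4
P[5] = 2·max(3,2) = 2·3 = 6
P[6] = 3·max(3,2) = 3·3 = 9
P[7] = 2·max(5,6) = 2·6 = 12
P[8] = 2·max(6,9) = 2·9 = 18
One optimal split: 3 + 3 + 2; product 3·3·2 = 18.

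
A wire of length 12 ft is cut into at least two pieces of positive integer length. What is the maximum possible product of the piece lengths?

Define P[k] = max over 1≤i<k of i · max(k−i, P[k−i]); the inner max lets the remainder stay uncut if that's better.
Small cases: P[2]=1, P[3]=2, P[4]=4, P[5]=6, P[6]=9.
P[7] = 2·max(5,6) = 2·6 = 12
P[8] = 2·max(6,9) = 2·9 = 18
P[9] = 3·max(6,9) = 3·9 = 27
P[10] = 2·max(8,18) = 2·18 = 36
P[11] = 2·max(9,27) = 2·27 = 54
P[12] = 3·max(9,27) = 3·27 = 81
One optimal split: 3 + 3 + 3 + 3; product 3·3·3·3 = 81.

81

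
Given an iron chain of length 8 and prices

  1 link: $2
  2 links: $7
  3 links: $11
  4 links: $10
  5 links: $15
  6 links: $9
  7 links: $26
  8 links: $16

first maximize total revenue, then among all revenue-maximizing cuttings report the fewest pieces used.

Build r[k] bottom-up: r[k] = max over allowed piece i of (p[i] + r[k−i]).
r[1] = 2
r[2] = max(2+2, 7+0) = 7
r[3] = max(2+7, 7+2, 11+0) = 11
r[4] = max(2+11, 7+7, 11+2, 10+0) = 14
r[5] = max(2+14, 7+11, 11+7, 10+2, 15+0) = 18
r[6] = max(2+18, 7+14, 11+11, 10+7, 15+2, 9+0) = 22
r[7] = max(2+22, 7+18, 11+14, …, 9+2, 26+0) = 26
r[8] = max(2+26, 7+22, 11+18, …, 26+2, 16+0) = 29
Maximum revenue is $29.
Now minimize piece count subject to staying optimal: for each k, pieces[k] = 1 + min over i with p[i]+r[k−i]=r[k] of pieces[k−i].
pieces[5] = 2
pieces[6] = 2
pieces[7] = 1
pieces[8] = 3

3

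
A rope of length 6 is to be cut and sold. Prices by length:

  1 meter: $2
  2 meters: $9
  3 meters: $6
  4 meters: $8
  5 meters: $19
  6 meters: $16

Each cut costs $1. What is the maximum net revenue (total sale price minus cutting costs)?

Let r[k] be the best obtainable value from length k. For each k, try every first piece i and keep the best of price[i] + r[k−i] minus the 1 cut fee when i<k.
r[1] = 2
r[2] = max(2+2-1, 9+0) = 9
r[3] = max(2+9-1, 9+2-1, 6+0) = 10
r[4] = max(2+10-1, 9+9-1, 6+2-1, 8+0) = 17
r[5] = max(2+17-1, 9+10-1, 6+9-1, 8+2-1, 19+0) = 19
r[6] = max(2+19-1, 9+17-1, 6+10-1, 8+9-1, 19+2-1, 16+0) = 25
One optimal plan: pieces 2 + 2 + 2 (2 cuts) → $27 − $2 = $25.

25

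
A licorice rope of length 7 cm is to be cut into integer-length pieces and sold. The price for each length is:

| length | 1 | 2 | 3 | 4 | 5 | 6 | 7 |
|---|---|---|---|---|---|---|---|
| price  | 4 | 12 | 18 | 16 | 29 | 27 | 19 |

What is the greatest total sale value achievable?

42

Consider every possible first cut. R[k] is the best of p[i]+R[k−i] over all sellable i≤k.
R[1] = 4
R[2] = max(4+4, 12+0) = 12
R[3] = max(4+12, 12+4, 18+0) = 18
R[4] = max(4+18, 12+12, 18+4, 16+0) = 24
R[5] = max(4+24, 12+18, 18+12, 16+4, 29+0) = 30
R[6] = max(4+30, 12+24, 18+18, 16+12, 29+4, 27+0) = 36
R[7] = max(4+36, 12+30, 18+24, …, 27+4, 19+0) = 42
One optimal cutting: 3 + 2 + 2 → ¢18 + ¢12 + ¢12 = ¢42.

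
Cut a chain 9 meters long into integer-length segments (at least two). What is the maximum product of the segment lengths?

Define f[k] = max over 1≤i<k of i · max(k−i, f[k−i]); the inner max lets the remainder stay uncut if that's better.
f[2] = 1*max(1,0) = 1*1 = 1
f[3] = 1*max(2,1) = 1*2 = 2
f[4] = 2*max(2,1) = 2*2 = 4
f[5] = 2*max(3,2) = 2*3 = 6
f[6] = 3*max(3,2) = 3*3 = 9
f[7] = 2*max(5,6) = 2*6 = 12
f[8] = 2*max(6,9) = 2*9 = 18
f[9] = 3*max(6,9) = 3*9 = 27
One optimal split: 3 + 3 + 3; product 3*3*3 = 27.

27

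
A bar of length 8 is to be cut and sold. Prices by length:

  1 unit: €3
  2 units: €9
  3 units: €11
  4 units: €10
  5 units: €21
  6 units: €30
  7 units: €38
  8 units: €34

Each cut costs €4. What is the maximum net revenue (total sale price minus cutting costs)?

37

Let v[k] be the best obtainable value from length k. For each k, try every first piece i and keep the best of price[i] + v[k−i] minus the 4 cut fee when i<k.
v[1] = 3
v[2] = max(3+3-4, 9+0) = 9
v[3] = max(3+9-4, 9+3-4, 11+0) = 11
v[4] = max(3+11-4, 9+9-4, 11+3-4, 10+0) = 14
v[5] = max(3+14-4, 9+11-4, 11+9-4, 10+3-4, 21+0) = 21
v[6] = max(3+21-4, 9+14-4, 11+11-4, 10+9-4, 21+3-4, 30+0) = 30
v[7] = max(3+30-4, 9+21-4, 11+14-4, …, 30+3-4, 38+0) = 38
v[8] = max(3+38-4, 9+30-4, 11+21-4, …, 38+3-4, 34+0) = 37
One optimal plan: pieces 7 + 1 (1 cut) → €41 − €4 = €37.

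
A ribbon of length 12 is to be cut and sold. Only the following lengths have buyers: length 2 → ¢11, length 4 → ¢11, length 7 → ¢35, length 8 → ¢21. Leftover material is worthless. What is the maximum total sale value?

66

Build r[k] bottom-up: r[k] = max over allowed piece i of (p[i] + r[k−i]).
r[1] = 0
r[2] = 11
r[3] = 11
r[4] = max(11+11, 11+0) = 22
r[5] = max(11+11, 11+0) = 22
r[6] = max(11+22, 11+11) = 33
r[7] = max(11+22, 11+11, 35+0) = 35
r[8] = max(11+33, 11+22, 35+0, 21+0) = 44
r[9] = max(11+35, 11+22, 35+11, 21+0) = 46
r[10] = max(11+44, 11+33, 35+11, 21+11) = 55
r[11] = max(11+46, 11+35, 35+22, 21+11) = 57
r[12] = max(11+55, 11+44, 35+22, 21+22) = 66
One optimal cutting: 2 + 2 + 2 + 2 + 2 + 2 → ¢66.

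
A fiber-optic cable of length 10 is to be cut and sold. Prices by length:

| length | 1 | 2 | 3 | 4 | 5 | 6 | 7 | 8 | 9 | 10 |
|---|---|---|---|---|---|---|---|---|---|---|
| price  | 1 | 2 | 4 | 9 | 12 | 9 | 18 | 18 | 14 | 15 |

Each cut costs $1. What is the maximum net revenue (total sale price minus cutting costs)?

23

Consider every possible first cut. net[k] is the best of p[i]+net[k−i] over all sellable i≤k, charging 1 whenever i<k.
net[1] = 1
net[2] = max(1+1-1, 2+0) = 2
net[3] = max(1+2-1, 2+1-1, 4+0) = 4
net[4] = max(1+4-1, 2+2-1, 4+1-1, 9+0) = 9
net[5] = max(1+9-1, 2+4-1, 4+2-1, 9+1-1, 12+0) = 12
net[6] = max(1+12-1, 2+9-1, 4+4-1, 9+2-1, 12+1-1, 9+0) = 12
net[7] = max(1+12-1, 2+12-1, 4+9-1, …, 9+1-1, 18+0) = 18
net[8] = max(1+18-1, 2+12-1, 4+12-1, …, 18+1-1, 18+0) = 18
net[9] = max(1+18-1, 2+18-1, 4+12-1, …, 18+1-1, 14+0) = 20
net[10] = max(1+20-1, 2+18-1, 4+18-1, …, 14+1-1, 15+0) = 23
One optimal plan: pieces 5 + 5 (1 cut) → $24 − $1 = $23.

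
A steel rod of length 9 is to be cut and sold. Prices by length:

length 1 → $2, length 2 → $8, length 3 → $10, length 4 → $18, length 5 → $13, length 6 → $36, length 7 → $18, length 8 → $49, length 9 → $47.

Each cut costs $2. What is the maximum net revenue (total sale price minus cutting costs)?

Let r[k] be the best obtainable value from length k. For each k, try every first piece i and keep the best of price[i] + r[k−i] minus the 2 cut fee when i<k.
r[1] = 2
r[2] = 8
r[3] = 10
r[4] = 18
r[5] = 18  (first piece 1, then r[4]=18)
r[6] = 36
r[7] = 36  (first piece 1, then r[6]=36)
r[8] = 49
r[9] = 49  (first piece 1, then r[8]=49)
One optimal plan: pieces 8 + 1 (1 cut) → $51 − $2 = $49.

49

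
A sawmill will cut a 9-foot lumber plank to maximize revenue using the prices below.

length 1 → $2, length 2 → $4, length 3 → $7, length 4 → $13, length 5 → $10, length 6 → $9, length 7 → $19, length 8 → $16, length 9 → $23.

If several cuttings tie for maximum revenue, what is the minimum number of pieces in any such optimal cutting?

3

Build r[k] bottom-up: r[k] = max over allowed piece i of (p[i] + r[k−i]).
r[1] = 2
r[2] = max(2+2, 4+0) = 4
r[3] = max(2+4, 4+2, 7+0) = 7
r[4] = max(2+7, 4+4, 7+2, 13+0) = 13
r[5] = max(2+13, 4+7, 7+4, 13+2, 10+0) = 15
r[6] = max(2+15, 4+13, 7+7, 13+4, 10+2, 9+0) = 17
r[7] = max(2+17, 4+15, 7+13, …, 9+2, 19+0) = 20
r[8] = max(2+20, 4+17, 7+15, …, 19+2, 16+0) = 26
r[9] = max(2+26, 4+20, 7+17, …, 16+2, 23+0) = 28
Maximum revenue is $28.
Now minimize piece count subject to staying optimal: for each k, pieces[k] = 1 + min over i with p[i]+r[k−i]=r[k] of pieces[k−i].
pieces[6] = 2
pieces[7] = 2
pieces[8] = 2
pieces[9] = 3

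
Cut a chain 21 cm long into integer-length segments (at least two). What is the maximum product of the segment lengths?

2187

Let g[k] be the best product for length k (with at least one cut). For each first piece i, the rest contributes max(k−i, g[k−i]).
g[2] = 1*max(1,0) = 1*1 = 1
g[3] = max(1*2, 2*1) = 2
g[4] = max(1*3, 2*2, 3*1) = 4
g[5] = max(1*4, 2*3, 3*2, 4*1) = 6
g[6] = max(1*6, 2*4, 3*3, 4*2, 5*1) = 9
g[7] = max(1*9, 2*6, 3*4, 4*3, 5*2, 6*1) = 12
g[8] = max(1*12, 2*9, 3*6, …, 6*2, 7*1) = 18
g[9] = max(1*18, 2*12, 3*9, …, 7*2, 8*1) = 27
g[10] = max(1*27, 2*18, 3*12, …, 8*2, 9*1) = 36
g[11] = max(1*36, 2*27, 3*18, …, 9*2, 10*1) = 54
g[12] = max(1*54, 2*36, 3*27, …, 10*2, 11*1) = 81
g[13] = max(1*81, 2*54, 3*36, …, 11*2, 12*1) = 108
g[14] = max(1*108, 2*81, 3*54, …, 12*2, 13*1) = 162
g[15] = max(1*162, 2*108, 3*81, …, 13*2, 14*1) = 243
g[16] = max(1*243, 2*162, 3*108, …, 14*2, 15*1) = 324
g[17] = max(1*324, 2*243, 3*162, …, 15*2, 16*1) = 486
g[18] = max(1*486, 2*324, 3*243, …, 16*2, 17*1) = 729
g[19] = max(1*729, 2*486, 3*324, …, 17*2, 18*1) = 972
g[20] = max(1*972, 2*729, 3*486, …, 18*2, 19*1) = 1458
g[21] = max(1*1458, 2*972, 3*729, …, 19*2, 20*1) = 2187
One optimal split: 3 + 3 + 3 + 3 + 3 + 3 + 3; product 3*3*3*3*3*3*3 = 2187.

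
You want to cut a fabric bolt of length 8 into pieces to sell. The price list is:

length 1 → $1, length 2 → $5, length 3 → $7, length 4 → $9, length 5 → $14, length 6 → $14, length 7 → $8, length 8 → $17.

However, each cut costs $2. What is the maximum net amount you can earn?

Consider every possible first cut. r[k] is the best of p[i]+r[k−i] over all sellable i≤k, charging 2 whenever i<k.
r[1] = 1
r[2] = 5
r[3] = 7
r[4] = 9
r[5] = 14
r[6] = 14
r[7] = 17  (first piece 2, then r[5]=14)
r[8] = 19  (first piece 3, then r[5]=14)
One optimal plan: pieces 5 + 3 (1 cut) → $21 − $2 = $19.

19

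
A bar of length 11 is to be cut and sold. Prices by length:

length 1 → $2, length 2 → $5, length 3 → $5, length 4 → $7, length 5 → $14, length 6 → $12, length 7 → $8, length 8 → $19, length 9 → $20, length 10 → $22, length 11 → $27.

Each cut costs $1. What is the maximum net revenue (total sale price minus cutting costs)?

Let net[k] be the best obtainable value from length k. For each k, try every first piece i and keep the best of price[i] + net[k−i] minus the 1 cut fee when i<k.
net[1] = 2
net[2] = max(2+2-1, 5+0) = 5
net[3] = max(2+5-1, 5+2-1, 5+0) = 6
net[4] = max(2+6-1, 5+5-1, 5+2-1, 7+0) = 9
net[5] = max(2+9-1, 5+6-1, 5+5-1, 7+2-1, 14+0) = 14
net[6] = max(2+14-1, 5+9-1, 5+6-1, 7+5-1, 14+2-1, 12+0) = 15
net[7] = max(2+15-1, 5+14-1, 5+9-1, …, 12+2-1, 8+0) = 18
net[8] = max(2+18-1, 5+15-1, 5+14-1, …, 8+2-1, 19+0) = 19
net[9] = max(2+19-1, 5+18-1, 5+15-1, …, 19+2-1, 20+0) = 22
net[10] = max(2+22-1, 5+19-1, 5+18-1, …, 20+2-1, 22+0) = 27
net[11] = max(2+27-1, 5+22-1, 5+19-1, …, 22+2-1, 27+0) = 28
One optimal plan: pieces 5 + 5 + 1 (2 cuts) → $30 − $2 = $28.

28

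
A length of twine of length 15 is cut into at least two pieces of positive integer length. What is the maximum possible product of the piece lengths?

243

Let prod[k] be the best product for length k (with at least one cut). For each first piece i, the rest contributes max(k−i, prod[k−i]).
prod[2] = 1×max(1,0) = 1×1 = 1
prod[3] = 1×max(2,1) = 1×2 = 2
prod[4] = 2×max(2,1) = 2×2 = 4
prod[5] = 2×max(3,2) = 2×3 = 6
prod[6] = 3×max(3,2) = 3×3 = 9
prod[7] = 2×max(5,6) = 2×6 = 12
prod[8] = 2×max(6,9) = 2×9 = 18
prod[9] = 3×max(6,9) = 3×9 = 27
prod[10] = 2×max(8,18) = 2×18 = 36
prod[11] = 2×max(9,27) = 2×27 = 54
prod[12] = 3×max(9,27) = 3×27 = 81
prod[13] = 2×max(11,54) = 2×54 = 108
prod[14] = 2×max(12,81) = 2×81 = 162
prod[15] = 3×max(12,81) = 3×81 = 243
One optimal split: 3 + 3 + 3 + 3 + 3; product 3×3×3×3×3 = 243.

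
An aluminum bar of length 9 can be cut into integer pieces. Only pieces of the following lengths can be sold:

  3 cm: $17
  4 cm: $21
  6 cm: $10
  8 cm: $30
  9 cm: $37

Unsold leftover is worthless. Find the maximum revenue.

Let best[k] be the best obtainable value from length k. For each k, try every first piece i and keep the best of price[i] + best[k−i].
best[1] = 0
best[2] = 0
best[3] = 17
best[4] = max(17+0, 21+0) = 21
best[5] = max(17+0, 21+0) = 21
best[6] = max(17+17, 21+0, 10+0) = 34
best[7] = max(17+21, 21+17, 10+0) = 38
best[8] = max(17+21, 21+21, 10+0, 30+0) = 42
best[9] = max(17+34, 21+21, 10+17, 30+0, 37+0) = 51
One optimal cutting: 3 + 3 + 3 → $51.

51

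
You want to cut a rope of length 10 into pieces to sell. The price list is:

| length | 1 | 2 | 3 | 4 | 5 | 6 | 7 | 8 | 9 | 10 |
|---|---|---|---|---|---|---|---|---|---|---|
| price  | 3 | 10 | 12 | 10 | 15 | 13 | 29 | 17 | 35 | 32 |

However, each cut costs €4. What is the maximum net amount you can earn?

37

Let v[k] be the best obtainable value from length k. For each k, try every first piece i and keep the best of price[i] + v[k−i] minus the 4 cut fee when i<k.
v[1] = 3
v[2] = max(3+3-4, 10+0) = 10
v[3] = max(3+10-4, 10+3-4, 12+0) = 12
v[4] = max(3+12-4, 10+10-4, 12+3-4, 10+0) = 16
v[5] = max(3+16-4, 10+12-4, 12+10-4, 10+3-4, 15+0) = 18
v[6] = max(3+18-4, 10+16-4, 12+12-4, 10+10-4, 15+3-4, 13+0) = 22
v[7] = max(3+22-4, 10+18-4, 12+16-4, …, 13+3-4, 29+0) = 29
v[8] = max(3+29-4, 10+22-4, 12+18-4, …, 29+3-4, 17+0) = 28
v[9] = max(3+28-4, 10+29-4, 12+22-4, …, 17+3-4, 35+0) = 35
v[10] = max(3+35-4, 10+28-4, 12+29-4, …, 35+3-4, 32+0) = 37
One optimal plan: pieces 7 + 3 (1 cut) → €41 − €4 = €37.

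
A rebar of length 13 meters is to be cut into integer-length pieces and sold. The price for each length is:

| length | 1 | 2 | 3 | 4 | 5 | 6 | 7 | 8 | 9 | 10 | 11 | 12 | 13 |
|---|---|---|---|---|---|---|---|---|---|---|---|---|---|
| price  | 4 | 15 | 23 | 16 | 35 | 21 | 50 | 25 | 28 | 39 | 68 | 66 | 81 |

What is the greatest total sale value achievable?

Let best[k] be the best obtainable value from length k. For each k, try every first piece i and keep the best of price[i] + best[k−i].
best[1] = 4
best[2] = max(4+4, 15+0) = 15
best[3] = max(4+15, 15+4, 23+0) = 23
best[4] = max(4+23, 15+15, 23+4, 16+0) = 30
best[5] = max(4+30, 15+23, 23+15, 16+4, 35+0) = 38
best[6] = max(4+38, 15+30, 23+23, 16+15, 35+4, 21+0) = 46
best[7] = max(4+46, 15+38, 23+30, …, 21+4, 50+0) = 53
best[8] = max(4+53, 15+46, 23+38, …, 50+4, 25+0) = 61
best[9] = max(4+61, 15+53, 23+46, …, 25+4, 28+0) = 69
best[10] = max(4+69, 15+61, 23+53, …, 28+4, 39+0) = 76
best[11] = max(4+76, 15+69, 23+61, …, 39+4, 68+0) = 84
best[12] = max(4+84, 15+76, 23+69, …, 68+4, 66+0) = 92
best[13] = max(4+92, 15+84, 23+76, …, 66+4, 81+0) = 99
One optimal cutting: 3 + 3 + 3 + 2 + 2 → ₹23 + ₹23 + ₹23 + ₹15 + ₹15 = ₹99.

99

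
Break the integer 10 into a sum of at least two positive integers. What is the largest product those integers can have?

Fill m[k] for k=2..10: at each k try every first piece i and multiply by the better of (k−i) uncut or m[k−i].
m[2] = 1×max(1,0) = 1×1 = 1
m[3] = 1×max(2,1) = 1×2 = 2
m[4] = 2×max(2,1) = 2×2 = 4
m[5] = 2×max(3,2) = 2×3 = 6
m[6] = 3×max(3,2) = 3×3 = 9
m[7] = 2×max(5,6) = 2×6 = 12
m[8] = 2×max(6,9) = 2×9 = 18
m[9] = 3×max(6,9) = 3×9 = 27
m[10] = 2×max(8,18) = 2×18 = 36
One optimal split: 3 + 3 + 2 + 2; product 3×3×2×2 = 36.

36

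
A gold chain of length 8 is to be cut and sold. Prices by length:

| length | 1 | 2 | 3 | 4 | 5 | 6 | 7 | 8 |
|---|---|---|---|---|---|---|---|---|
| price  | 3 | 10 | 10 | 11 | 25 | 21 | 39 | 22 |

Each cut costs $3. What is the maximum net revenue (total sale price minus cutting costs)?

Let r[k] be the best obtainable value from length k. For each k, try every first piece i and keep the best of price[i] + r[k−i] minus the 3 cut fee when i<k.
r[1] = 3
r[2] = max(3+3-3, 10+0) = 10
r[3] = max(3+10-3, 10+3-3, 10+0) = 10
r[4] = max(3+10-3, 10+10-3, 10+3-3, 11+0) = 17
r[5] = max(3+17-3, 10+10-3, 10+10-3, 11+3-3, 25+0) = 25
r[6] = max(3+25-3, 10+17-3, 10+10-3, 11+10-3, 25+3-3, 21+0) = 25
r[7] = max(3+25-3, 10+25-3, 10+17-3, …, 21+3-3, 39+0) = 39
r[8] = max(3+39-3, 10+25-3, 10+25-3, …, 39+3-3, 22+0) = 39
One optimal plan: pieces 7 + 1 (1 cut) → $42 − $3 = $39.

39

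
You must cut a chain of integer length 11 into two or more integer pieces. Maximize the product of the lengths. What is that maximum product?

Define m[k] = max over 1≤i<k of i · max(k−i, m[k−i]); the inner max lets the remainder stay uncut if that's better.
m[2] = 1·max(1,0) = 1·1 = 1
m[3] = max(1·2, 2·1) = 2
m[4] = max(1·3, 2·2, 3·1) = 4
m[5] = max(1·4, 2·3, 3·2, 4·1) = 6
m[6] = max(1·6, 2·4, 3·3, 4·2, 5·1) = 9
m[7] = max(1·9, 2·6, 3·4, 4·3, 5·2, 6·1) = 12
m[8] = max(1·12, 2·9, 3·6, …, 6·2, 7·1) = 18
m[9] = max(1·18, 2·12, 3·9, …, 7·2, 8·1) = 27
m[10] = max(1·27, 2·18, 3·12, …, 8·2, 9·1) = 36
m[11] = max(1·36, 2·27, 3·18, …, 9·2, 10·1) = 54
One optimal split: 3 + 3 + 3 + 2; product 3·3·3·2 = 54.

54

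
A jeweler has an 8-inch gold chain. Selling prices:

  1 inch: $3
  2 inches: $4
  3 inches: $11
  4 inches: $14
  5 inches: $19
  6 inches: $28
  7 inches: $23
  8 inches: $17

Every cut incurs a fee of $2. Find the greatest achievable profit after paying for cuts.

30

Consider every possible first cut. net[k] is the best of p[i]+net[k−i] over all sellable i≤k, charging 2 whenever i<k.
net[1] = 3
net[2] = max(3+3-2, 4+0) = 4
net[3] = max(3+4-2, 4+3-2, 11+0) = 11
net[4] = max(3+11-2, 4+4-2, 11+3-2, 14+0) = 14
net[5] = max(3+14-2, 4+11-2, 11+4-2, 14+3-2, 19+0) = 19
net[6] = max(3+19-2, 4+14-2, 11+11-2, 14+4-2, 19+3-2, 28+0) = 28
net[7] = max(3+28-2, 4+19-2, 11+14-2, …, 28+3-2, 23+0) = 29
net[8] = max(3+29-2, 4+28-2, 11+19-2, …, 23+3-2, 17+0) = 30
One optimal plan: pieces 6 + 1 + 1 (2 cuts) → $34 − $4 = $30.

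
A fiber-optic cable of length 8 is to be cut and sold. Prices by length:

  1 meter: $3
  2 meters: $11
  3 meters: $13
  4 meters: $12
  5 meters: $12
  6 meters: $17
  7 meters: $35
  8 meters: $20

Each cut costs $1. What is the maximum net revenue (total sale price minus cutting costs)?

Build v[k] bottom-up: v[k] = max over allowed piece i of (p[i] + v[k−i]) − 1 per cut.
v[1] = 3
v[2] = 11
v[3] = 13  (first piece 1, then v[2]=11)
v[4] = 21  (first piece 2, then v[2]=11)
v[5] = 23  (first piece 1, then v[4]=21)
v[6] = 31  (first piece 2, then v[4]=21)
v[7] = 35
v[8] = 41  (first piece 2, then v[6]=31)
One optimal plan: pieces 2 + 2 + 2 + 2 (3 cuts) → $44 − $3 = $41.

41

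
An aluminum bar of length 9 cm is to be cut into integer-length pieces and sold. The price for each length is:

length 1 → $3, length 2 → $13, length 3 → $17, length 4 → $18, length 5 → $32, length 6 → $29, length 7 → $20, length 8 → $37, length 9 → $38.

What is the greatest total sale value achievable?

Let R[k] be the best obtainable value from length k. For each k, try every first piece i and keep the best of price[i] + R[k−i].
R[1] = 3
R[2] = 13
R[3] = 17
R[4] = 26  (first piece 2, then R[2]=13)
R[5] = 32
R[6] = 39  (first piece 2, then R[4]=26)
R[7] = 45  (first piece 2, then R[5]=32)
R[8] = 52  (first piece 2, then R[6]=39)
R[9] = 58  (first piece 2, then R[7]=45)
One optimal cutting: 5 + 2 + 2 → $32 + $13 + $13 = $58.

58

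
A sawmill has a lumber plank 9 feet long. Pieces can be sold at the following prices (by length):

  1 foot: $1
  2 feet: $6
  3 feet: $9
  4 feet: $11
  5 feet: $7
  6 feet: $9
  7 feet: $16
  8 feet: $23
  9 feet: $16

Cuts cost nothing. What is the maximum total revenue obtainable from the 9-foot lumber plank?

27

Let best[k] be the best obtainable value from length k. For each k, try every first piece i and keep the best of price[i] + best[k−i].
best[1] = 1
best[2] = 6
best[3] = 9
best[4] = 12  (first piece 2, then best[2]=6)
best[5] = 15  (first piece 2, then best[3]=9)
best[6] = 18  (first piece 2, then best[4]=12)
best[7] = 21  (first piece 2, then best[5]=15)
best[8] = 24  (first piece 2, then best[6]=18)
best[9] = 27  (first piece 2, then best[7]=21)
One optimal cutting: 3 + 2 + 2 + 2 → $9 + $6 + $6 + $6 = $27.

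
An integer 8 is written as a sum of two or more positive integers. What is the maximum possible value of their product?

18

Let g[k] be the best product for length k (with at least one cut). For each first piece i, the rest contributes max(k−i, g[k−i]).
g[2] = 1*max(1,0) = 1*1 = 1
g[3] = 1*max(2,1) = 1*2 = 2
g[4] = 2*max(2,1) = 2*2 = 4
g[5] = 2*max(3,2) = 2*3 = 6
g[6] = 3*max(3,2) = 3*3 = 9
g[7] = 2*max(5,6) = 2*6 = 12
g[8] = 2*max(6,9) = 2*9 = 18
One optimal split: 3 + 3 + 2; product 3*3*2 = 18.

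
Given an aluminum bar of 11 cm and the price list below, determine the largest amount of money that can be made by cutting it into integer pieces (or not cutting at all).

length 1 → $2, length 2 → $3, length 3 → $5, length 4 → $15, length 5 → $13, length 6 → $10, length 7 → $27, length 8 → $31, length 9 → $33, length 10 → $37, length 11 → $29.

42

Consider every possible first cut. r[k] is the best of p[i]+r[k−i] over all sellable i≤k.
r[1] = 2
r[2] = 4  (first piece 1, then r[1]=2)
r[3] = 6  (first piece 1, then r[2]=4)
r[4] = 15
r[5] = 17  (first piece 1, then r[4]=15)
r[6] = 19  (first piece 1, then r[5]=17)
r[7] = 27
r[8] = 31
r[9] = 33  (first piece 1, then r[8]=31)
r[10] = 37
r[11] = 42  (first piece 4, then r[7]=27)
One optimal cutting: 7 + 4 → $27 + $15 = $42.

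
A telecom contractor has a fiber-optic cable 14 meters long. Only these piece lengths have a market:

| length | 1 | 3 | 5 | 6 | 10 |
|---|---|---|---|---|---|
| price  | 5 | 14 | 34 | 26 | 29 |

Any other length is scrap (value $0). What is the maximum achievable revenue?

Consider every possible first cut. r[k] is the best of p[i]+r[k−i] over all sellable i≤k.
r[1] = 5
r[2] = 10  (first piece 1, then r[1]=5)
r[3] = 15  (first piece 1, then r[2]=10)
r[4] = 20  (first piece 1, then r[3]=15)
r[5] = 34
r[6] = 39  (first piece 1, then r[5]=34)
r[7] = 44  (first piece 1, then r[6]=39)
r[8] = 49  (first piece 1, then r[7]=44)
r[9] = 54  (first piece 1, then r[8]=49)
r[10] = 68  (first piece 5, then r[5]=34)
r[11] = 73  (first piece 1, then r[10]=68)
r[12] = 78  (first piece 1, then r[11]=73)
r[13] = 83  (first piece 1, then r[12]=78)
r[14] = 88  (first piece 1, then r[13]=83)
One optimal cutting: 5 + 5 + 1 + 1 + 1 + 1 → $88.

88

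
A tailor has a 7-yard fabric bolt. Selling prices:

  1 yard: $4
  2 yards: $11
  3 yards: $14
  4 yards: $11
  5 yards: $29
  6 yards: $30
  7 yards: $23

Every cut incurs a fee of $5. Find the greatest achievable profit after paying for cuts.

Consider every possible first cut. v[k] is the best of p[i]+v[k−i] over all sellable i≤k, charging 5 whenever i<k.
v[1] = 4
v[2] = 11
v[3] = 14
v[4] = 17  (first piece 2, then v[2]=11)
v[5] = 29
v[6] = 30
v[7] = 35  (first piece 2, then v[5]=29)
One optimal plan: pieces 5 + 2 (1 cut) → $40 − $5 = $35.

35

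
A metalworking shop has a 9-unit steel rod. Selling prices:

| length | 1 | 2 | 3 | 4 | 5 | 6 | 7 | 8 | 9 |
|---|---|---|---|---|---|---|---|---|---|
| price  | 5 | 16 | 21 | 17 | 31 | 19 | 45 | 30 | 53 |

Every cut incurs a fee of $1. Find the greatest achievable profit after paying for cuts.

Let r[k] be the best obtainable value from length k. For each k, try every first piece i and keep the best of price[i] + r[k−i] minus the 1 cut fee when i<k.
r[1] = 5
r[2] = max(5+5-1, 16+0) = 16
r[3] = max(5+16-1, 16+5-1, 21+0) = 21
r[4] = max(5+21-1, 16+16-1, 21+5-1, 17+0) = 31
r[5] = max(5+31-1, 16+21-1, 21+16-1, 17+5-1, 31+0) = 36
r[6] = max(5+36-1, 16+31-1, 21+21-1, 17+16-1, 31+5-1, 19+0) = 46
r[7] = max(5+46-1, 16+36-1, 21+31-1, …, 19+5-1, 45+0) = 51
r[8] = max(5+51-1, 16+46-1, 21+36-1, …, 45+5-1, 30+0) = 61
r[9] = max(5+61-1, 16+51-1, 21+46-1, …, 30+5-1, 53+0) = 66
One optimal plan: pieces 3 + 2 + 2 + 2 (3 cuts) → $69 − $3 = $66.

66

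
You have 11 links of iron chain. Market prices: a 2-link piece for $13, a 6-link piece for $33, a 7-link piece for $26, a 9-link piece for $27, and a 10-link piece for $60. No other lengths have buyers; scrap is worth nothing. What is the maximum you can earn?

65

Let r[k] be the best obtainable value from length k. For each k, try every first piece i and keep the best of price[i] + r[k−i].
r[1] = 0
r[2] = 13
r[3] = 13
r[4] = 26  (first piece 2, then r[2]=13)
r[5] = 26
r[6] = max(13+26, 33+0) = 39
r[7] = max(13+26, 33+0, 26+0) = 39
r[8] = max(13+39, 33+13, 26+0) = 52
r[9] = max(13+39, 33+13, 26+13, 27+0) = 52
r[10] = max(13+52, 33+26, 26+13, 27+0, 60+0) = 65
r[11] = max(13+52, 33+26, 26+26, 27+13, 60+0) = 65
One optimal cutting: pieces 2 + 2 + 2 + 2 + 2 with 1 link of scrap → $65.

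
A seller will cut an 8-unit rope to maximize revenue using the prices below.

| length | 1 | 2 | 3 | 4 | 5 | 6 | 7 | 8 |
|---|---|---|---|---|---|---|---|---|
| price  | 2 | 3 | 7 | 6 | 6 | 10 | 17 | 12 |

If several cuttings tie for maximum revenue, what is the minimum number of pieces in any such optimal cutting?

Consider every possible first cut. r[k] is the best of p[i]+r[k−i] over all sellable i≤k.
r[1] = 2
r[2] = 4  (first piece 1, then r[1]=2)
r[3] = 7
r[4] = 9  (first piece 1, then r[3]=7)
r[5] = 11  (first piece 1, then r[4]=9)
r[6] = 14  (first piece 3, then r[3]=7)
r[7] = 17
r[8] = 19  (first piece 1, then r[7]=17)
Maximum revenue is $19.
Now minimize piece count subject to staying optimal: for each k, pieces[k] = 1 + min over i with p[i]+r[k−i]=r[k] of pieces[k−i].
pieces[5] = 3
pieces[6] = 2
pieces[7] = 1
pieces[8] = 2

2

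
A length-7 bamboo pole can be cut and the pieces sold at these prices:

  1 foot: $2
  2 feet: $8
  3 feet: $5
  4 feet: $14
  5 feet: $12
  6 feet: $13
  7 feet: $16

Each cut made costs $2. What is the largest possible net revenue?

20

Let r[k] be the best obtainable value from length k. For each k, try every first piece i and keep the best of price[i] + r[k−i] minus the 2 cut fee when i<k.
r[1] = 2
r[2] = max(2+2-2, 8+0) = 8
r[3] = max(2+8-2, 8+2-2, 5+0) = 8
r[4] = max(2+8-2, 8+8-2, 5+2-2, 14+0) = 14
r[5] = max(2+14-2, 8+8-2, 5+8-2, 14+2-2, 12+0) = 14
r[6] = max(2+14-2, 8+14-2, 5+8-2, 14+8-2, 12+2-2, 13+0) = 20
r[7] = max(2+20-2, 8+14-2, 5+14-2, …, 13+2-2, 16+0) = 20
One optimal plan: pieces 2 + 2 + 2 + 1 (3 cuts) → $26 − $6 = $20.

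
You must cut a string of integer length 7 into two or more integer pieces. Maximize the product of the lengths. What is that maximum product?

Let f[k] be the best product for length k (with at least one cut). For each first piece i, the rest contributes max(k−i, f[k−i]).
Small cases: f[2]=1.
f[3] = 1*max(2,1) = 1*2 = 2
f[4] = 2*max(2,1) = 2*2 = 4
f[5] = 2*max(3,2) = 2*3 = 6
f[6] = 3*max(3,2) = 3*3 = 9
f[7] = 2*max(5,6) = 2*6 = 12
One optimal split: 3 + 2 + 2; product 3*2*2 = 12.

12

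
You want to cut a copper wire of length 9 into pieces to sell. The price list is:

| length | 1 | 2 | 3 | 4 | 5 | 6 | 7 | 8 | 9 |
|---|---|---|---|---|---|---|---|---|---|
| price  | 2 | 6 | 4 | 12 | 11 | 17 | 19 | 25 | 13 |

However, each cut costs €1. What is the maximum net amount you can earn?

26

Consider every possible first cut. net[k] is the best of p[i]+net[k−i] over all sellable i≤k, charging 1 whenever i<k.
net[1] = 2
net[2] = 6
net[3] = 7  (first piece 1, then net[2]=6)
net[4] = 12
net[5] = 13  (first piece 1, then net[4]=12)
net[6] = 17  (first piece 2, then net[4]=12)
net[7] = 19
net[8] = 25
net[9] = 26  (first piece 1, then net[8]=25)
One optimal plan: pieces 8 + 1 (1 cut) → €27 − €1 = €26.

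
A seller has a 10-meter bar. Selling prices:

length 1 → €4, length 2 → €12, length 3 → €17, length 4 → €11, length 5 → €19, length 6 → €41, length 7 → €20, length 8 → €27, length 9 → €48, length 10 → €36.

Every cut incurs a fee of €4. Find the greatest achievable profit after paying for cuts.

57

Let r[k] be the best obtainable value from length k. For each k, try every first piece i and keep the best of price[i] + r[k−i] minus the 4 cut fee when i<k.
r[1] = 4
r[2] = max(4+4-4, 12+0) = 12
r[3] = max(4+12-4, 12+4-4, 17+0) = 17
r[4] = max(4+17-4, 12+12-4, 17+4-4, 11+0) = 20
r[5] = max(4+20-4, 12+17-4, 17+12-4, 11+4-4, 19+0) = 25
r[6] = max(4+25-4, 12+20-4, 17+17-4, 11+12-4, 19+4-4, 41+0) = 41
r[7] = max(4+41-4, 12+25-4, 17+20-4, …, 41+4-4, 20+0) = 41
r[8] = max(4+41-4, 12+41-4, 17+25-4, …, 20+4-4, 27+0) = 49
r[9] = max(4+49-4, 12+41-4, 17+41-4, …, 27+4-4, 48+0) = 54
r[10] = max(4+54-4, 12+49-4, 17+41-4, …, 48+4-4, 36+0) = 57
One optimal plan: pieces 6 + 2 + 2 (2 cuts) → €65 − €8 = €57.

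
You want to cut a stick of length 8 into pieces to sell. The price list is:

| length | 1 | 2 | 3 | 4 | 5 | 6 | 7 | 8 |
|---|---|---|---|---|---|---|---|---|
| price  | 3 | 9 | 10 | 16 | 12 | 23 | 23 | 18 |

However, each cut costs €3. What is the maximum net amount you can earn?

29

Let r[k] be the best obtainable value from length k. For each k, try every first piece i and keep the best of price[i] + r[k−i] minus the 3 cut fee when i<k.
r[1] = 3
r[2] = 9
r[3] = 10
r[4] = 16
r[5] = 16  (first piece 1, then r[4]=16)
r[6] = 23
r[7] = 23  (first piece 1, then r[6]=23)
r[8] = 29  (first piece 2, then r[6]=23)
One optimal plan: pieces 6 + 2 (1 cut) → €32 − €3 = €29.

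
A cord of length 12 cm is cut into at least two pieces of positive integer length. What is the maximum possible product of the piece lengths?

Fill g[k] for k=2..12: at each k try every first piece i and multiply by the better of (k−i) uncut or g[k−i].
Small cases: g[2]=1, g[3]=2, g[4]=4, g[5]=6, g[6]=9.
g[7] = max(1·9, 2·6, 3·4, 4·3, 5·2, 6·1) = 12
g[8] = max(1·12, 2·9, 3·6, …, 6·2, 7·1) = 18
g[9] = max(1·18, 2·12, 3·9, …, 7·2, 8·1) = 27
g[10] = max(1·27, 2·18, 3·12, …, 8·2, 9·1) = 36
g[11] = max(1·36, 2·27, 3·18, …, 9·2, 10·1) = 54
g[12] = max(1·54, 2·36, 3·27, …, 10·2, 11·1) = 81
One optimal split: 3 + 3 + 3 + 3; product 3·3·3·3 = 81.

81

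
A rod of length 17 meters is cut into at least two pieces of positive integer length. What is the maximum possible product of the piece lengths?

Define f[k] = max over 1≤i<k of i · max(k−i, f[k−i]); the inner max lets the remainder stay uncut if that's better.
f[2] = 1·max(1,0) = 1·1 = 1
f[3] = max(1·2, 2·1) = 2
f[4] = max(1·3, 2·2, 3·1) = 4
f[5] = max(1·4, 2·3, 3·2, 4·1) = 6
f[6] = max(1·6, 2·4, 3·3, 4·2, 5·1) = 9
f[7] = max(1·9, 2·6, 3·4, 4·3, 5·2, 6·1) = 12
f[8] = max(1·12, 2·9, 3·6, …, 6·2, 7·1) = 18
f[9] = max(1·18, 2·12, 3·9, …, 7·2, 8·1) = 27
f[10] = max(1·27, 2·18, 3·12, …, 8·2, 9·1) = 36
f[11] = max(1·36, 2·27, 3·18, …, 9·2, 10·1) = 54
f[12] = max(1·54, 2·36, 3·27, …, 10·2, 11·1) = 81
f[13] = max(1·81, 2·54, 3·36, …, 11·2, 12·1) = 108
f[14] = max(1·108, 2·81, 3·54, …, 12·2, 13·1) = 162
f[15] = max(1·162, 2·108, 3·81, …, 13·2, 14·1) = 243
f[16] = max(1·243, 2·162, 3·108, …, 14·2, 15·1) = 324
f[17] = max(1·324, 2·243, 3·162, …, 15·2, 16·1) = 486
One optimal split: 3 + 3 + 3 + 3 + 3 + 2; product 3·3·3·3·3·2 = 486.

486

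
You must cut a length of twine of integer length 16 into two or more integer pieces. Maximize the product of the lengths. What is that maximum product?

324

Define f[k] = max over 1≤i<k of i · max(k−i, f[k−i]); the inner max lets the remainder stay uncut if that's better.
f[2] = 1*max(1,0) = 1*1 = 1
f[3] = 1*max(2,1) = 1*2 = 2
f[4] = 2*max(2,1) = 2*2 = 4
f[5] = 2*max(3,2) = 2*3 = 6
f[6] = 3*max(3,2) = 3*3 = 9
f[7] = 2*max(5,6) = 2*6 = 12
f[8] = 2*max(6,9) = 2*9 = 18
f[9] = 3*max(6,9) = 3*9 = 27
f[10] = 2*max(8,18) = 2*18 = 36
f[11] = 2*max(9,27) = 2*27 = 54
f[12] = 3*max(9,27) = 3*27 = 81
f[13] = 2*max(11,54) = 2*54 = 108
f[14] = 2*max(12,81) = 2*81 = 162
f[15] = 3*max(12,81) = 3*81 = 243
f[16] = 2*max(14,162) = 2*162 = 324
One optimal split: 3 + 3 + 3 + 3 + 2 + 2; product 3*3*3*3*2*2 = 324.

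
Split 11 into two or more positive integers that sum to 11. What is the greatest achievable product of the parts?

54

Fill prod[k] for k=2..11: at each k try every first piece i and multiply by the better of (k−i) uncut or prod[k−i].
prod[2] = 1×max(1,0) = 1×1 = 1
prod[3] = 1×max(2,1) = 1×2 = 2
prod[4] = 2×max(2,1) = 2×2 = 4
prod[5] = 2×max(3,2) = 2×3 = 6
prod[6] = 3×max(3,2) = 3×3 = 9
prod[7] = 2×max(5,6) = 2×6 = 12
prod[8] = 2×max(6,9) = 2×9 = 18
prod[9] = 3×max(6,9) = 3×9 = 27
prod[10] = 2×max(8,18) = 2×18 = 36
prod[11] = 2×max(9,27) = 2×27 = 54
One optimal split: 3 + 3 + 3 + 2; product 3×3×3×2 = 54.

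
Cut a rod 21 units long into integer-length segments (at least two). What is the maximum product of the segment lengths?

Define m[k] = max over 1≤i<k of i · max(k−i, m[k−i]); the inner max lets the remainder stay uncut if that's better.
m[2] = 1*max(1,0) = 1*1 = 1
m[3] = 1*max(2,1) = 1*2 = 2
m[4] = 2*max(2,1) = 2*2 = 4
m[5] = 2*max(3,2) = 2*3 = 6
m[6] = 3*max(3,2) = 3*3 = 9
m[7] = 2*max(5,6) = 2*6 = 12
m[8] = 2*max(6,9) = 2*9 = 18
m[9] = 3*max(6,9) = 3*9 = 27
m[10] = 2*max(8,18) = 2*18 = 36
m[11] = 2*max(9,27) = 2*27 = 54
m[12] = 3*max(9,27) = 3*27 = 81
m[13] = 2*max(11,54) = 2*54 = 108
m[14] = 2*max(12,81) = 2*81 = 162
m[15] = 3*max(12,81) = 3*81 = 243
m[16] = 2*max(14,162) = 2*162 = 324
m[17] = 2*max(15,243) = 2*243 = 486
m[18] = 3*max(15,243) = 3*243 = 729
m[19] = 2*max(17,486) = 2*486 = 972
m[20] = 2*max(18,729) = 2*729 = 1458
m[21] = 3*max(18,729) = 3*729 = 2187
One optimal split: 3 + 3 + 3 + 3 + 3 + 3 + 3; product 3*3*3*3*3*3*3 = 2187.

2187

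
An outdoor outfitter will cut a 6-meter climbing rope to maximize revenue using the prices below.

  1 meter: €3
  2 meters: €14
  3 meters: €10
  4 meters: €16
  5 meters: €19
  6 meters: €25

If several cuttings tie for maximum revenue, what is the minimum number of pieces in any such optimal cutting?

Build r[k] bottom-up: r[k] = max over allowed piece i of (p[i] + r[k−i]).
r[1] = 3
r[2] = 14
r[3] = 17  (first piece 1, then r[2]=14)
r[4] = 28  (first piece 2, then r[2]=14)
r[5] = 31  (first piece 1, then r[4]=28)
r[6] = 42  (first piece 2, then r[4]=28)
Maximum revenue is €42.
Now minimize piece count subject to staying optimal: for each k, pieces[k] = 1 + min over i with p[i]+r[k−i]=r[k] of pieces[k−i].
pieces[3] = 2
pieces[4] = 2
pieces[5] = 3
pieces[6] = 3

3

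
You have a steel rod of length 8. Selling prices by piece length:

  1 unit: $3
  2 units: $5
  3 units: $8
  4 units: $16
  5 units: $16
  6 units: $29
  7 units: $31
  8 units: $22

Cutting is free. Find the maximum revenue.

Build r[k] bottom-up: r[k] = max over allowed piece i of (p[i] + r[k−i]).
r[1] = 3
r[2] = 6  (first piece 1, then r[1]=3)
r[3] = 9  (first piece 1, then r[2]=6)
r[4] = 16
r[5] = 19  (first piece 1, then r[4]=16)
r[6] = 29
r[7] = 32  (first piece 1, then r[6]=29)
r[8] = 35  (first piece 1, then r[7]=32)
One optimal cutting: 6 + 1 + 1 → $29 + $3 + $3 = $35.

35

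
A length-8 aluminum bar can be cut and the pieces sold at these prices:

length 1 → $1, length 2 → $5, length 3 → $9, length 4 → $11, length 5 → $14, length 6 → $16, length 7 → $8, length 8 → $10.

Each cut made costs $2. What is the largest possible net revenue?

21

Let net[k] be the best obtainable value from length k. For each k, try every first piece i and keep the best of price[i] + net[k−i] minus the 2 cut fee when i<k.
net[1] = 1
net[2] = max(1+1-2, 5+0) = 5
net[3] = max(1+5-2, 5+1-2, 9+0) = 9
net[4] = max(1+9-2, 5+5-2, 9+1-2, 11+0) = 11
net[5] = max(1+11-2, 5+9-2, 9+5-2, 11+1-2, 14+0) = 14
net[6] = max(1+14-2, 5+11-2, 9+9-2, 11+5-2, 14+1-2, 16+0) = 16
net[7] = max(1+16-2, 5+14-2, 9+11-2, …, 16+1-2, 8+0) = 18
net[8] = max(1+18-2, 5+16-2, 9+14-2, …, 8+1-2, 10+0) = 21
One optimal plan: pieces 5 + 3 (1 cut) → $23 − $2 = $21.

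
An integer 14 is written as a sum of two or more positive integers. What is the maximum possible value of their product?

Define m[k] = max over 1≤i<k of i · max(k−i, m[k−i]); the inner max lets the remainder stay uncut if that's better.
Small cases: m[2]=1, m[3]=2, m[4]=4, m[5]=6, m[6]=9, m[7]=12, m[8]=18, m[9]=27.
m[10] = max(1*27, 2*18, 3*12, …, 8*2, 9*1) = 36
m[11] = max(1*36, 2*27, 3*18, …, 9*2, 10*1) = 54
m[12] = max(1*54, 2*36, 3*27, …, 10*2, 11*1) = 81
m[13] = max(1*81, 2*54, 3*36, …, 11*2, 12*1) = 108
m[14] = max(1*108, 2*81, 3*54, …, 12*2, 13*1) = 162
One optimal split: 3 + 3 + 3 + 3 + 2; product 3*3*3*3*2 = 162.

162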